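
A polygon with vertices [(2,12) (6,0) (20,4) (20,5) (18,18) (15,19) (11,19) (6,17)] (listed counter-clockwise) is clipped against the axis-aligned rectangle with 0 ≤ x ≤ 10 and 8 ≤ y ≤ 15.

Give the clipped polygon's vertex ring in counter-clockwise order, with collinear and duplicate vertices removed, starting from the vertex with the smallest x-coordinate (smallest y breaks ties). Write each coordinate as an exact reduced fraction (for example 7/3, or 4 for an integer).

1. After x ≥ 0: [(2,12) (6,0) (20,4) (20,5) (18,18) (15,19) (11,19) (6,17)]
2. After x ≤ 10: [(2,12) (6,0) (10,8/7) (10,93/5) (6,17)]
3. After y ≥ 8: [(2,12) (10/3,8) (10,8) (10,93/5) (6,17)]
4. After y ≤ 15: [(22/5,15) (2,12) (10/3,8) (10,8) (10,15)]
5. Canonical ring: [(2,12) (10/3,8) (10,8) (10,15) (22/5,15)]

Clipped polygon: [(2,12) (10/3,8) (10,8) (10,15) (22/5,15)]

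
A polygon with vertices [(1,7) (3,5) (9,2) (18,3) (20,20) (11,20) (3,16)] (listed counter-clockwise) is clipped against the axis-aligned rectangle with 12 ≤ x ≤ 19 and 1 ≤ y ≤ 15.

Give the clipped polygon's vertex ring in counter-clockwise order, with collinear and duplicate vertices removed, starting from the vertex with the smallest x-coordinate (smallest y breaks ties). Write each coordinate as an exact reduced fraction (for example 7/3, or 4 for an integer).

1. After x ≥ 12: [(12,7/3) (18,3) (20,20) (12,20)]
2. After x ≤ 19: [(12,7/3) (18,3) (19,23/2) (19,20) (12,20)]
3. After y ≥ 1: [(12,7/3) (18,3) (19,23/2) (19,20) (12,20)]
4. After y ≤ 15: [(12,15) (12,7/3) (18,3) (19,23/2) (19,15)]
5. Canonical ring: [(12,7/3) (18,3) (19,23/2) (19,15) (12,15)]

Clipped polygon: [(12,7/3) (18,3) (19,23/2) (19,15) (12,15)]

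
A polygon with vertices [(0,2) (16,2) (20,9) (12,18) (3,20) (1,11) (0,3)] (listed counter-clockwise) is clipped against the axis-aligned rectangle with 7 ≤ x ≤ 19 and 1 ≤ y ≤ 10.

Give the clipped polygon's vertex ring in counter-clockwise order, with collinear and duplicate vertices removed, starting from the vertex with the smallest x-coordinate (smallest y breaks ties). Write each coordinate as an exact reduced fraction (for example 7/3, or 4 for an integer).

1. After x ≥ 7: [(7,2) (16,2) (20,9) (12,18) (7,172/9)]
2. After x ≤ 19: [(7,2) (16,2) (19,29/4) (19,81/8) (12,18) (7,172/9)]
3. After y ≥ 1: [(7,2) (16,2) (19,29/4) (19,81/8) (12,18) (7,172/9)]
4. After y ≤ 10: [(7,10) (7,2) (16,2) (19,29/4) (19,10)]
5. Canonical ring: [(7,2) (16,2) (19,29/4) (19,10) (7,10)]

Clipped polygon: [(7,2) (16,2) (19,29/4) (19,10) (7,10)]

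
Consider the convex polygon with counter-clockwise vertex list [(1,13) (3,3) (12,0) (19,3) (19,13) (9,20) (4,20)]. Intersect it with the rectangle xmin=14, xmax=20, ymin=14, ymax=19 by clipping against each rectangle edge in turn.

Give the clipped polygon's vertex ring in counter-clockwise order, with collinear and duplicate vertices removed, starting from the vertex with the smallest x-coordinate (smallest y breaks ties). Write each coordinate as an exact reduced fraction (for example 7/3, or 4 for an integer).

Clipped polygon: [(14,14) (123/7,14) (14,33/2)]

1. After x ≥ 14: [(14,6/7) (19,3) (19,13) (14,33/2)]
2. After x ≤ 20: [(14,6/7) (19,3) (19,13) (14,33/2)]
3. After y ≥ 14: [(14,14) (123/7,14) (14,33/2)]
4. After y ≤ 19: [(14,14) (123/7,14) (14,33/2)]
5. Canonical ring: [(14,14) (123/7,14) (14,33/2)]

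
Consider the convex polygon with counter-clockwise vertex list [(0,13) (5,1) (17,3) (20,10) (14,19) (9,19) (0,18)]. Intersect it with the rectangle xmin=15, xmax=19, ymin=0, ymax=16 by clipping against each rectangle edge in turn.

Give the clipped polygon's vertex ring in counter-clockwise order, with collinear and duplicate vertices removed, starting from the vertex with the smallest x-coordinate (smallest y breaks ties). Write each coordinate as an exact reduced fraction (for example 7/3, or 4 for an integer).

1. After x ≥ 15: [(15,8/3) (17,3) (20,10) (15,35/2)]
2. After x ≤ 19: [(15,8/3) (17,3) (19,23/3) (19,23/2) (15,35/2)]
3. After y ≥ 0: [(15,8/3) (17,3) (19,23/3) (19,23/2) (15,35/2)]
4. After y ≤ 16: [(15,16) (15,8/3) (17,3) (19,23/3) (19,23/2) (16,16)]
5. Canonical ring: [(15,8/3) (17,3) (19,23/3) (19,23/2) (16,16) (15,16)]

Clipped polygon: [(15,8/3) (17,3) (19,23/3) (19,23/2) (16,16) (15,16)]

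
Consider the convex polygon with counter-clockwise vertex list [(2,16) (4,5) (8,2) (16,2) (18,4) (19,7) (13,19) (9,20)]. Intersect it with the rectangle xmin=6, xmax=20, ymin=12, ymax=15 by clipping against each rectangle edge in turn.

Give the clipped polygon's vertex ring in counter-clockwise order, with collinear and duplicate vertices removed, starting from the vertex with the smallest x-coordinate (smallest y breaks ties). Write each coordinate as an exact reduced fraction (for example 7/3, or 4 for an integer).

Clipped polygon: [(6,12) (33/2,12) (15,15) (6,15)]

1. After x ≥ 6: [(6,128/7) (6,7/2) (8,2) (16,2) (18,4) (19,7) (13,19) (9,20)]
2. After x ≤ 20: [(6,128/7) (6,7/2) (8,2) (16,2) (18,4) (19,7) (13,19) (9,20)]
3. After y ≥ 12: [(6,128/7) (6,12) (33/2,12) (13,19) (9,20)]
4. After y ≤ 15: [(6,15) (6,12) (33/2,12) (15,15)]
5. Canonical ring: [(6,12) (33/2,12) (15,15) (6,15)]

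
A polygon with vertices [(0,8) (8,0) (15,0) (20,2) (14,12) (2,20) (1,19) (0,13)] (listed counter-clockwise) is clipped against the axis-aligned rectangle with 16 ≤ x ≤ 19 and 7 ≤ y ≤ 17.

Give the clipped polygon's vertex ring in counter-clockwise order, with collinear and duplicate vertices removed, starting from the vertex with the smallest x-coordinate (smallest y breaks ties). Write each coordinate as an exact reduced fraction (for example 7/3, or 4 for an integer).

1. After x ≥ 16: [(16,2/5) (20,2) (16,26/3)]
2. After x ≤ 19: [(16,2/5) (19,8/5) (19,11/3) (16,26/3)]
3. After y ≥ 7: [(16,7) (17,7) (16,26/3)]
4. After y ≤ 17: [(16,7) (17,7) (16,26/3)]
5. Canonical ring: [(16,7) (17,7) (16,26/3)]

Clipped polygon: [(16,7) (17,7) (16,26/3)]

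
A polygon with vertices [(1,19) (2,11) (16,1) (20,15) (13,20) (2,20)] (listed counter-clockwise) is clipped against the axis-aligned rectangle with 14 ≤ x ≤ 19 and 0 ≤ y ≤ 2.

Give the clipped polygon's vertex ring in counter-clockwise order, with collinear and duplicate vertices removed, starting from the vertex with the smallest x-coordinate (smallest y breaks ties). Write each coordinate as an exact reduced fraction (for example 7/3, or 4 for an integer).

1. After x ≥ 14: [(14,17/7) (16,1) (20,15) (14,135/7)]
2. After x ≤ 19: [(14,17/7) (16,1) (19,23/2) (19,110/7) (14,135/7)]
3. After y ≥ 0: [(14,17/7) (16,1) (19,23/2) (19,110/7) (14,135/7)]
4. After y ≤ 2: [(73/5,2) (16,1) (114/7,2)]
5. Canonical ring: [(73/5,2) (16,1) (114/7,2)]

Clipped polygon: [(73/5,2) (16,1) (114/7,2)]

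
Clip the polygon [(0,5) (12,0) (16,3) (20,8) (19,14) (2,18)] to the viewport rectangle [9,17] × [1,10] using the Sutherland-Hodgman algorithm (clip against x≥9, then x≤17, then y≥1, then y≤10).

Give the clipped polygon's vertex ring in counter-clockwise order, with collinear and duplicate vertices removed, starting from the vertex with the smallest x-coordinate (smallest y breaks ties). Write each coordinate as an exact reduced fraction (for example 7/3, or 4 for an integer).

Clipped polygon: [(9,5/4) (48/5,1) (40/3,1) (16,3) (17,17/4) (17,10) (9,10)]

1. After x ≥ 9: [(9,5/4) (12,0) (16,3) (20,8) (19,14) (9,278/17)]
2. After x ≤ 17: [(9,5/4) (12,0) (16,3) (17,17/4) (17,246/17) (9,278/17)]
3. After y ≥ 1: [(9,5/4) (48/5,1) (40/3,1) (16,3) (17,17/4) (17,246/17) (9,278/17)]
4. After y ≤ 10: [(9,10) (9,5/4) (48/5,1) (40/3,1) (16,3) (17,17/4) (17,10)]
5. Canonical ring: [(9,5/4) (48/5,1) (40/3,1) (16,3) (17,17/4) (17,10) (9,10)]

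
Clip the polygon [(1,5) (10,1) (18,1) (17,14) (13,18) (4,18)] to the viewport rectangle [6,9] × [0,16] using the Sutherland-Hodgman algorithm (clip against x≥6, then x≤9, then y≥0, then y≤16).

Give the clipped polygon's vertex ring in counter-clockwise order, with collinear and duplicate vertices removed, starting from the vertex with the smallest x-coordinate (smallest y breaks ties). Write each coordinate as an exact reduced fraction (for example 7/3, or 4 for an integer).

1. After x ≥ 6: [(6,25/9) (10,1) (18,1) (17,14) (13,18) (6,18)]
2. After x ≤ 9: [(6,25/9) (9,13/9) (9,18) (6,18)]
3. After y ≥ 0: [(6,25/9) (9,13/9) (9,18) (6,18)]
4. After y ≤ 16: [(6,16) (6,25/9) (9,13/9) (9,16)]
5. Canonical ring: [(6,25/9) (9,13/9) (9,16) (6,16)]

Clipped polygon: [(6,25/9) (9,13/9) (9,16) (6,16)]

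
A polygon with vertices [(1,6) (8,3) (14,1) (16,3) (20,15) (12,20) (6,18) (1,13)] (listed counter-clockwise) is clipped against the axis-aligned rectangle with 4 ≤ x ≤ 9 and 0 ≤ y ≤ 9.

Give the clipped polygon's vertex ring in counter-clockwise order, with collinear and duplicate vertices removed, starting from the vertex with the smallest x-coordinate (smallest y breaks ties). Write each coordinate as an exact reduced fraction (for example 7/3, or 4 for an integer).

1. After x ≥ 4: [(4,33/7) (8,3) (14,1) (16,3) (20,15) (12,20) (6,18) (4,16)]
2. After x ≤ 9: [(4,33/7) (8,3) (9,8/3) (9,19) (6,18) (4,16)]
3. After y ≥ 0: [(4,33/7) (8,3) (9,8/3) (9,19) (6,18) (4,16)]
4. After y ≤ 9: [(4,9) (4,33/7) (8,3) (9,8/3) (9,9)]
5. Canonical ring: [(4,33/7) (8,3) (9,8/3) (9,9) (4,9)]

Clipped polygon: [(4,33/7) (8,3) (9,8/3) (9,9) (4,9)]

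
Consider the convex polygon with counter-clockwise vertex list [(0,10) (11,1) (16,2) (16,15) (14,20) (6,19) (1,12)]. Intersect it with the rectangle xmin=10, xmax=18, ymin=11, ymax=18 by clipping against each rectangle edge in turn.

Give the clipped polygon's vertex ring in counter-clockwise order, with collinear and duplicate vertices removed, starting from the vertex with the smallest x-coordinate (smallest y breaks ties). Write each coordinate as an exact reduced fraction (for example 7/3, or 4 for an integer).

1. After x ≥ 10: [(10,20/11) (11,1) (16,2) (16,15) (14,20) (10,39/2)]
2. After x ≤ 18: [(10,20/11) (11,1) (16,2) (16,15) (14,20) (10,39/2)]
3. After y ≥ 11: [(10,11) (16,11) (16,15) (14,20) (10,39/2)]
4. After y ≤ 18: [(10,18) (10,11) (16,11) (16,15) (74/5,18)]
5. Canonical ring: [(10,11) (16,11) (16,15) (74/5,18) (10,18)]

Clipped polygon: [(10,11) (16,11) (16,15) (74/5,18) (10,18)]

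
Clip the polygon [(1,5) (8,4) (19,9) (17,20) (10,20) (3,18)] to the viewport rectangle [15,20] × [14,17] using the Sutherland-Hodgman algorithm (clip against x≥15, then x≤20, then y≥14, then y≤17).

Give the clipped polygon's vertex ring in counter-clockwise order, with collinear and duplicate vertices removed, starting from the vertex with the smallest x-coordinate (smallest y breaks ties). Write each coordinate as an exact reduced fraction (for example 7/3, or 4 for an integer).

Clipped polygon: [(15,14) (199/11,14) (193/11,17) (15,17)]

1. After x ≥ 15: [(15,79/11) (19,9) (17,20) (15,20)]
2. After x ≤ 20: [(15,79/11) (19,9) (17,20) (15,20)]
3. After y ≥ 14: [(15,14) (199/11,14) (17,20) (15,20)]
4. After y ≤ 17: [(15,17) (15,14) (199/11,14) (193/11,17)]
5. Canonical ring: [(15,14) (199/11,14) (193/11,17) (15,17)]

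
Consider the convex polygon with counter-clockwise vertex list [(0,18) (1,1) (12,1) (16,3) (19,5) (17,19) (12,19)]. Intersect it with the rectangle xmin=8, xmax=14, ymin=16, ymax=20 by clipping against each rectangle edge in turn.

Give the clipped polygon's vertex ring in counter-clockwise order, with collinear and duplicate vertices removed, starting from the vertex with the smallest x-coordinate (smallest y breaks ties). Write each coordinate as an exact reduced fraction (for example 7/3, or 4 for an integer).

1. After x ≥ 8: [(8,56/3) (8,1) (12,1) (16,3) (19,5) (17,19) (12,19)]
2. After x ≤ 14: [(8,56/3) (8,1) (12,1) (14,2) (14,19) (12,19)]
3. After y ≥ 16: [(8,56/3) (8,16) (14,16) (14,19) (12,19)]
4. After y ≤ 20: [(8,56/3) (8,16) (14,16) (14,19) (12,19)]
5. Canonical ring: [(8,16) (14,16) (14,19) (12,19) (8,56/3)]

Clipped polygon: [(8,16) (14,16) (14,19) (12,19) (8,56/3)]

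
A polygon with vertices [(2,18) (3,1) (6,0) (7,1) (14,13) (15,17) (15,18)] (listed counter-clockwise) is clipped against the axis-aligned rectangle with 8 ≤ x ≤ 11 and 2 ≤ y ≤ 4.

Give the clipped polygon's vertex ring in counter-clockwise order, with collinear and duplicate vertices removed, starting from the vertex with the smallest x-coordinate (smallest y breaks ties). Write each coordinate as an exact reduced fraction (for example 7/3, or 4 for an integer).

Clipped polygon: [(8,19/7) (35/4,4) (8,4)]

1. After x ≥ 8: [(8,18) (8,19/7) (14,13) (15,17) (15,18)]
2. After x ≤ 11: [(11,18) (8,18) (8,19/7) (11,55/7)]
3. After y ≥ 2: [(11,18) (8,18) (8,19/7) (11,55/7)]
4. After y ≤ 4: [(8,4) (8,19/7) (35/4,4)]
5. Canonical ring: [(8,19/7) (35/4,4) (8,4)]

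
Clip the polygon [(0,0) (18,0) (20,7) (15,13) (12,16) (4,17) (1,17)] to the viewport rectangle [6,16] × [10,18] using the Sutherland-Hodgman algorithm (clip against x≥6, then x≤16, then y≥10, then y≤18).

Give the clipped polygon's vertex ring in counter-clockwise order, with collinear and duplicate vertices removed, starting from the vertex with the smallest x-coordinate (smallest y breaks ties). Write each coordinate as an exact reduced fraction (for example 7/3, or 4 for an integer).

Clipped polygon: [(6,10) (16,10) (16,59/5) (15,13) (12,16) (6,67/4)]

1. After x ≥ 6: [(6,0) (18,0) (20,7) (15,13) (12,16) (6,67/4)]
2. After x ≤ 16: [(6,0) (16,0) (16,59/5) (15,13) (12,16) (6,67/4)]
3. After y ≥ 10: [(6,10) (16,10) (16,59/5) (15,13) (12,16) (6,67/4)]
4. After y ≤ 18: [(6,10) (16,10) (16,59/5) (15,13) (12,16) (6,67/4)]
5. Canonical ring: [(6,10) (16,10) (16,59/5) (15,13) (12,16) (6,67/4)]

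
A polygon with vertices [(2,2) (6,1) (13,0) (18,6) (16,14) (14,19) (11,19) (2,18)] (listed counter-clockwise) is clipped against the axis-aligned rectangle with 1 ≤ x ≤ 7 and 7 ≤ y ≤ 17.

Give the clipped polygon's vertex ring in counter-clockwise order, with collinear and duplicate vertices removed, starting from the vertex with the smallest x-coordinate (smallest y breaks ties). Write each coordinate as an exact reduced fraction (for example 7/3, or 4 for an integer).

1. After x ≥ 1: [(2,2) (6,1) (13,0) (18,6) (16,14) (14,19) (11,19) (2,18)]
2. After x ≤ 7: [(2,2) (6,1) (7,6/7) (7,167/9) (2,18)]
3. After y ≥ 7: [(2,7) (7,7) (7,167/9) (2,18)]
4. After y ≤ 17: [(2,17) (2,7) (7,7) (7,17)]
5. Canonical ring: [(2,7) (7,7) (7,17) (2,17)]

Clipped polygon: [(2,7) (7,7) (7,17) (2,17)]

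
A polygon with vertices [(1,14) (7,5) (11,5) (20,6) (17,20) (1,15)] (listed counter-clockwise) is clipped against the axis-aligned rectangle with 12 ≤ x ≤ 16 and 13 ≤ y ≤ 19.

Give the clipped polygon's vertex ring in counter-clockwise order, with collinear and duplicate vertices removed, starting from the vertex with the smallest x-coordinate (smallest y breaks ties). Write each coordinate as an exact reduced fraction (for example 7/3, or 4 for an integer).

Clipped polygon: [(12,13) (16,13) (16,19) (69/5,19) (12,295/16)]

1. After x ≥ 12: [(12,46/9) (20,6) (17,20) (12,295/16)]
2. After x ≤ 16: [(12,46/9) (16,50/9) (16,315/16) (12,295/16)]
3. After y ≥ 13: [(12,13) (16,13) (16,315/16) (12,295/16)]
4. After y ≤ 19: [(12,13) (16,13) (16,19) (69/5,19) (12,295/16)]
5. Canonical ring: [(12,13) (16,13) (16,19) (69/5,19) (12,295/16)]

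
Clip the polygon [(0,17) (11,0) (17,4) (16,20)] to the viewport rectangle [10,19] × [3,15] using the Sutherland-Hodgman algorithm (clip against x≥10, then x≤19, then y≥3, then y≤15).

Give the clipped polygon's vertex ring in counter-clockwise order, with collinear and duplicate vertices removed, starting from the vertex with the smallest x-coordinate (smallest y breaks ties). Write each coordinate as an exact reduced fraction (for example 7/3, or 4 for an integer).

1. After x ≥ 10: [(10,151/8) (10,17/11) (11,0) (17,4) (16,20)]
2. After x ≤ 19: [(10,151/8) (10,17/11) (11,0) (17,4) (16,20)]
3. After y ≥ 3: [(10,151/8) (10,3) (31/2,3) (17,4) (16,20)]
4. After y ≤ 15: [(10,15) (10,3) (31/2,3) (17,4) (261/16,15)]
5. Canonical ring: [(10,3) (31/2,3) (17,4) (261/16,15) (10,15)]

Clipped polygon: [(10,3) (31/2,3) (17,4) (261/16,15) (10,15)]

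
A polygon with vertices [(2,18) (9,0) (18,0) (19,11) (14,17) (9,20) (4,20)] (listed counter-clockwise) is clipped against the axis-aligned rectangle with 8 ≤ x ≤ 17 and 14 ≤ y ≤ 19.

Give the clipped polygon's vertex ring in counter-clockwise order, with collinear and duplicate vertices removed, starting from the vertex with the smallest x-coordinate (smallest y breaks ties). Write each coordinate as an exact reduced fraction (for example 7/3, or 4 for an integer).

Clipped polygon: [(8,14) (33/2,14) (14,17) (32/3,19) (8,19)]

1. After x ≥ 8: [(8,18/7) (9,0) (18,0) (19,11) (14,17) (9,20) (8,20)]
2. After x ≤ 17: [(8,18/7) (9,0) (17,0) (17,67/5) (14,17) (9,20) (8,20)]
3. After y ≥ 14: [(8,14) (33/2,14) (14,17) (9,20) (8,20)]
4. After y ≤ 19: [(8,19) (8,14) (33/2,14) (14,17) (32/3,19)]
5. Canonical ring: [(8,14) (33/2,14) (14,17) (32/3,19) (8,19)]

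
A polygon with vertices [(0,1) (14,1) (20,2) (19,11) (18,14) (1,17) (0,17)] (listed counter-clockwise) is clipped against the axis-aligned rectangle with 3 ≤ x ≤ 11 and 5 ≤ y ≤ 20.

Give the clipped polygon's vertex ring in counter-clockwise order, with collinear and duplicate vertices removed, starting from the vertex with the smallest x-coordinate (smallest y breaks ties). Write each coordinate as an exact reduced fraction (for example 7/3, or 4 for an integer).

Clipped polygon: [(3,5) (11,5) (11,259/17) (3,283/17)]

1. After x ≥ 3: [(3,1) (14,1) (20,2) (19,11) (18,14) (3,283/17)]
2. After x ≤ 11: [(3,1) (11,1) (11,259/17) (3,283/17)]
3. After y ≥ 5: [(3,5) (11,5) (11,259/17) (3,283/17)]
4. After y ≤ 20: [(3,5) (11,5) (11,259/17) (3,283/17)]
5. Canonical ring: [(3,5) (11,5) (11,259/17) (3,283/17)]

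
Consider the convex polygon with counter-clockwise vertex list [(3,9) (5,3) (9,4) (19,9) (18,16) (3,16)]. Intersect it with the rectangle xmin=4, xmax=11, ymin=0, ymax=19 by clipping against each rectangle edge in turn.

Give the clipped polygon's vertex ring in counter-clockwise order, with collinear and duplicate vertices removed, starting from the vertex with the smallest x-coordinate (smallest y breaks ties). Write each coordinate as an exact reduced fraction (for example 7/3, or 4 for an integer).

1. After x ≥ 4: [(4,6) (5,3) (9,4) (19,9) (18,16) (4,16)]
2. After x ≤ 11: [(4,6) (5,3) (9,4) (11,5) (11,16) (4,16)]
3. After y ≥ 0: [(4,6) (5,3) (9,4) (11,5) (11,16) (4,16)]
4. After y ≤ 19: [(4,6) (5,3) (9,4) (11,5) (11,16) (4,16)]
5. Canonical ring: [(4,6) (5,3) (9,4) (11,5) (11,16) (4,16)]

Clipped polygon: [(4,6) (5,3) (9,4) (11,5) (11,16) (4,16)]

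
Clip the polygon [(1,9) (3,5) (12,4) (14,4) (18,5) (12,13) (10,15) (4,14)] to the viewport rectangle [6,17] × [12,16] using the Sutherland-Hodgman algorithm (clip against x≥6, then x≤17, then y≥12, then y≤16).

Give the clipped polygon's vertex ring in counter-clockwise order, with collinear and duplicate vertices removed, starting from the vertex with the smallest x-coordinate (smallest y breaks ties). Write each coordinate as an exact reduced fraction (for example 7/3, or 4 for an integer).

1. After x ≥ 6: [(6,14/3) (12,4) (14,4) (18,5) (12,13) (10,15) (6,43/3)]
2. After x ≤ 17: [(6,14/3) (12,4) (14,4) (17,19/4) (17,19/3) (12,13) (10,15) (6,43/3)]
3. After y ≥ 12: [(6,12) (51/4,12) (12,13) (10,15) (6,43/3)]
4. After y ≤ 16: [(6,12) (51/4,12) (12,13) (10,15) (6,43/3)]
5. Canonical ring: [(6,12) (51/4,12) (12,13) (10,15) (6,43/3)]

Clipped polygon: [(6,12) (51/4,12) (12,13) (10,15) (6,43/3)]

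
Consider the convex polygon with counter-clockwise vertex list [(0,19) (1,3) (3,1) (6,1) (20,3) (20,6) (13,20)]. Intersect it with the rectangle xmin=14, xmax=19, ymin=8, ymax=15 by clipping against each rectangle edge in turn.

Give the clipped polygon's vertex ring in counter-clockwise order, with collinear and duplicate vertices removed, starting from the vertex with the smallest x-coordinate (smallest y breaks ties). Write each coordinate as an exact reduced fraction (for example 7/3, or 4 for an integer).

Clipped polygon: [(14,8) (19,8) (31/2,15) (14,15)]

1. After x ≥ 14: [(14,15/7) (20,3) (20,6) (14,18)]
2. After x ≤ 19: [(14,15/7) (19,20/7) (19,8) (14,18)]
3. After y ≥ 8: [(14,8) (19,8) (19,8) (14,18)]
4. After y ≤ 15: [(14,15) (14,8) (19,8) (19,8) (31/2,15)]
5. Canonical ring: [(14,8) (19,8) (31/2,15) (14,15)]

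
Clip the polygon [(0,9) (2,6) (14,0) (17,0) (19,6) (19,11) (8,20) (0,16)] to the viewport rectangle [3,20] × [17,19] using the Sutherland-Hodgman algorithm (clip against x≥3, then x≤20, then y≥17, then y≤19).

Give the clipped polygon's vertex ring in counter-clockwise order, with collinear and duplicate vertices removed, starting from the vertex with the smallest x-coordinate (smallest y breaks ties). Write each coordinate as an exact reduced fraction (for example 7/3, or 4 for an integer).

1. After x ≥ 3: [(3,11/2) (14,0) (17,0) (19,6) (19,11) (8,20) (3,35/2)]
2. After x ≤ 20: [(3,11/2) (14,0) (17,0) (19,6) (19,11) (8,20) (3,35/2)]
3. After y ≥ 17: [(3,17) (35/3,17) (8,20) (3,35/2)]
4. After y ≤ 19: [(3,17) (35/3,17) (83/9,19) (6,19) (3,35/2)]
5. Canonical ring: [(3,17) (35/3,17) (83/9,19) (6,19) (3,35/2)]

Clipped polygon: [(3,17) (35/3,17) (83/9,19) (6,19) (3,35/2)]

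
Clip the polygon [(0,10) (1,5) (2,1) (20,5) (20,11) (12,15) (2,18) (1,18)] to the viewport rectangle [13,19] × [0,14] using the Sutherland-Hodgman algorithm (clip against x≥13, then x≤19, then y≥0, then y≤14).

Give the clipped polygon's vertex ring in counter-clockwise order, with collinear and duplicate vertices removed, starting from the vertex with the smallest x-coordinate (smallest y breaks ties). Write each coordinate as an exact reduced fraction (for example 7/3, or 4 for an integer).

1. After x ≥ 13: [(13,31/9) (20,5) (20,11) (13,29/2)]
2. After x ≤ 19: [(13,31/9) (19,43/9) (19,23/2) (13,29/2)]
3. After y ≥ 0: [(13,31/9) (19,43/9) (19,23/2) (13,29/2)]
4. After y ≤ 14: [(13,14) (13,31/9) (19,43/9) (19,23/2) (14,14)]
5. Canonical ring: [(13,31/9) (19,43/9) (19,23/2) (14,14) (13,14)]

Clipped polygon: [(13,31/9) (19,43/9) (19,23/2) (14,14) (13,14)]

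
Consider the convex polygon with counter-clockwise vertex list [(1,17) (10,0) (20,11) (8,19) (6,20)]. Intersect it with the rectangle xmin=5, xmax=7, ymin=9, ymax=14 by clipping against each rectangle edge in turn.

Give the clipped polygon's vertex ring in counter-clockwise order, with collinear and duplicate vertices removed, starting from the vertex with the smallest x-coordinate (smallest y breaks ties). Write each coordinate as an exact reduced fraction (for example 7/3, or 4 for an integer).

1. After x ≥ 5: [(5,97/5) (5,85/9) (10,0) (20,11) (8,19) (6,20)]
2. After x ≤ 7: [(5,97/5) (5,85/9) (7,17/3) (7,39/2) (6,20)]
3. After y ≥ 9: [(5,97/5) (5,85/9) (89/17,9) (7,9) (7,39/2) (6,20)]
4. After y ≤ 14: [(5,14) (5,85/9) (89/17,9) (7,9) (7,14)]
5. Canonical ring: [(5,85/9) (89/17,9) (7,9) (7,14) (5,14)]

Clipped polygon: [(5,85/9) (89/17,9) (7,9) (7,14) (5,14)]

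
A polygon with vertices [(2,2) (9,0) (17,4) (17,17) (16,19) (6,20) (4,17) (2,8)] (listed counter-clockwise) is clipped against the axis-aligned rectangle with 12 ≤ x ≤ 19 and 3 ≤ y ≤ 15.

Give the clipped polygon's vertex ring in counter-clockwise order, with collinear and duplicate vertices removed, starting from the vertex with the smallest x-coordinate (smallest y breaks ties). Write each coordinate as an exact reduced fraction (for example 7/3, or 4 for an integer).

1. After x ≥ 12: [(12,3/2) (17,4) (17,17) (16,19) (12,97/5)]
2. After x ≤ 19: [(12,3/2) (17,4) (17,17) (16,19) (12,97/5)]
3. After y ≥ 3: [(12,3) (15,3) (17,4) (17,17) (16,19) (12,97/5)]
4. After y ≤ 15: [(12,15) (12,3) (15,3) (17,4) (17,15)]
5. Canonical ring: [(12,3) (15,3) (17,4) (17,15) (12,15)]

Clipped polygon: [(12,3) (15,3) (17,4) (17,15) (12,15)]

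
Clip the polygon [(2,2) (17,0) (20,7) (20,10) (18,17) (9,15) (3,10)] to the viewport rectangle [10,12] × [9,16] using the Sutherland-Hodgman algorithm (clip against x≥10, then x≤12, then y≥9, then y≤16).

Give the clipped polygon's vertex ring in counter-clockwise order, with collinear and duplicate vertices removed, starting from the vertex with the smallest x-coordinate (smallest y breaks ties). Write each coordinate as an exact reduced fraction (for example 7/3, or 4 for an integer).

1. After x ≥ 10: [(10,14/15) (17,0) (20,7) (20,10) (18,17) (10,137/9)]
2. After x ≤ 12: [(10,14/15) (12,2/3) (12,47/3) (10,137/9)]
3. After y ≥ 9: [(10,9) (12,9) (12,47/3) (10,137/9)]
4. After y ≤ 16: [(10,9) (12,9) (12,47/3) (10,137/9)]
5. Canonical ring: [(10,9) (12,9) (12,47/3) (10,137/9)]

Clipped polygon: [(10,9) (12,9) (12,47/3) (10,137/9)]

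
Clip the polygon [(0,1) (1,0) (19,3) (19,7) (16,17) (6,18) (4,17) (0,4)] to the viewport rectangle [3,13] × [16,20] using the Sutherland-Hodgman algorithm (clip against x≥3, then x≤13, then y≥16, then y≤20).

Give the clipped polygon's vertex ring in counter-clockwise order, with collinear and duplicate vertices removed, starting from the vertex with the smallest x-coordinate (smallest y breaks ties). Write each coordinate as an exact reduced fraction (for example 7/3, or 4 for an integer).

Clipped polygon: [(48/13,16) (13,16) (13,173/10) (6,18) (4,17)]

1. After x ≥ 3: [(3,1/3) (19,3) (19,7) (16,17) (6,18) (4,17) (3,55/4)]
2. After x ≤ 13: [(3,1/3) (13,2) (13,173/10) (6,18) (4,17) (3,55/4)]
3. After y ≥ 16: [(13,16) (13,173/10) (6,18) (4,17) (48/13,16)]
4. After y ≤ 20: [(13,16) (13,173/10) (6,18) (4,17) (48/13,16)]
5. Canonical ring: [(48/13,16) (13,16) (13,173/10) (6,18) (4,17)]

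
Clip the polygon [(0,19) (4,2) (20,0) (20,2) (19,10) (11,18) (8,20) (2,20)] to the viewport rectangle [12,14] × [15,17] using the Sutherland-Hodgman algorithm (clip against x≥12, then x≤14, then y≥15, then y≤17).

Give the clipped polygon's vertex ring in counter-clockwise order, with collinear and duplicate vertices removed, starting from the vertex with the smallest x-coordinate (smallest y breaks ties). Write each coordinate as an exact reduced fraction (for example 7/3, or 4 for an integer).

Clipped polygon: [(12,15) (14,15) (12,17)]

1. After x ≥ 12: [(12,1) (20,0) (20,2) (19,10) (12,17)]
2. After x ≤ 14: [(12,1) (14,3/4) (14,15) (12,17)]
3. After y ≥ 15: [(12,15) (14,15) (14,15) (12,17)]
4. After y ≤ 17: [(12,15) (14,15) (14,15) (12,17)]
5. Canonical ring: [(12,15) (14,15) (12,17)]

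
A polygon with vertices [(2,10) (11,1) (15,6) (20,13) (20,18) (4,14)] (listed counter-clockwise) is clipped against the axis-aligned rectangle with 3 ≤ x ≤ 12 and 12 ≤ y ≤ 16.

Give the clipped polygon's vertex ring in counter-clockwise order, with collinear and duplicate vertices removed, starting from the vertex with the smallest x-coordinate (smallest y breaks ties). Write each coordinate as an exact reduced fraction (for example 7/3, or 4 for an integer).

Clipped polygon: [(3,12) (12,12) (12,16) (4,14)]

1. After x ≥ 3: [(3,12) (3,9) (11,1) (15,6) (20,13) (20,18) (4,14)]
2. After x ≤ 12: [(3,12) (3,9) (11,1) (12,9/4) (12,16) (4,14)]
3. After y ≥ 12: [(3,12) (3,12) (12,12) (12,16) (4,14)]
4. After y ≤ 16: [(3,12) (3,12) (12,12) (12,16) (4,14)]
5. Canonical ring: [(3,12) (12,12) (12,16) (4,14)]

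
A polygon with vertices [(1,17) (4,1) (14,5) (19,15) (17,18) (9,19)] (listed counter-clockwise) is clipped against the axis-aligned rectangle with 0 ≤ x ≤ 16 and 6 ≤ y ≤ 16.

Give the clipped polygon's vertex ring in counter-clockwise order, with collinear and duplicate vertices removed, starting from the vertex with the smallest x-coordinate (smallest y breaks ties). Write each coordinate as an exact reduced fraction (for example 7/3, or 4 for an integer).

Clipped polygon: [(19/16,16) (49/16,6) (29/2,6) (16,9) (16,16)]

1. After x ≥ 0: [(1,17) (4,1) (14,5) (19,15) (17,18) (9,19)]
2. After x ≤ 16: [(1,17) (4,1) (14,5) (16,9) (16,145/8) (9,19)]
3. After y ≥ 6: [(1,17) (49/16,6) (29/2,6) (16,9) (16,145/8) (9,19)]
4. After y ≤ 16: [(19/16,16) (49/16,6) (29/2,6) (16,9) (16,16)]
5. Canonical ring: [(19/16,16) (49/16,6) (29/2,6) (16,9) (16,16)]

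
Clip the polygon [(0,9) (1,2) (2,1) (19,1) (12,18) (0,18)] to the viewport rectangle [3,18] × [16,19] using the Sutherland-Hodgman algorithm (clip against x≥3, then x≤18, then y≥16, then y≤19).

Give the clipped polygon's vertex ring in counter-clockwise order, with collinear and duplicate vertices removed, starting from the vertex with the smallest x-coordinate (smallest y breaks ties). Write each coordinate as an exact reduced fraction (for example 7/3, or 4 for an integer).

Clipped polygon: [(3,16) (218/17,16) (12,18) (3,18)]

1. After x ≥ 3: [(3,1) (19,1) (12,18) (3,18)]
2. After x ≤ 18: [(3,1) (18,1) (18,24/7) (12,18) (3,18)]
3. After y ≥ 16: [(3,16) (218/17,16) (12,18) (3,18)]
4. After y ≤ 19: [(3,16) (218/17,16) (12,18) (3,18)]
5. Canonical ring: [(3,16) (218/17,16) (12,18) (3,18)]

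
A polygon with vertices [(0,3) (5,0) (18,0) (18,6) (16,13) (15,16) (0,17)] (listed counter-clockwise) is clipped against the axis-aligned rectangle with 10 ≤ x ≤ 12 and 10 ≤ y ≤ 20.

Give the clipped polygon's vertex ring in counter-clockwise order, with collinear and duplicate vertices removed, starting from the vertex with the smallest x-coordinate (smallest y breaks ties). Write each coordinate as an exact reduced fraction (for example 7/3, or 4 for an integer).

Clipped polygon: [(10,10) (12,10) (12,81/5) (10,49/3)]

1. After x ≥ 10: [(10,0) (18,0) (18,6) (16,13) (15,16) (10,49/3)]
2. After x ≤ 12: [(10,0) (12,0) (12,81/5) (10,49/3)]
3. After y ≥ 10: [(10,10) (12,10) (12,81/5) (10,49/3)]
4. After y ≤ 20: [(10,10) (12,10) (12,81/5) (10,49/3)]
5. Canonical ring: [(10,10) (12,10) (12,81/5) (10,49/3)]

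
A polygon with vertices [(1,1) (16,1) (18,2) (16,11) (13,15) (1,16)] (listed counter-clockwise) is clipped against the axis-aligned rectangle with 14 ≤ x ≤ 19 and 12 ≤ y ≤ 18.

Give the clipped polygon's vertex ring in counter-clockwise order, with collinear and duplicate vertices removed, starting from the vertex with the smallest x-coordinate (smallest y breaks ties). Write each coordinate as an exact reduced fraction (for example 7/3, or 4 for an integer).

Clipped polygon: [(14,12) (61/4,12) (14,41/3)]

1. After x ≥ 14: [(14,1) (16,1) (18,2) (16,11) (14,41/3)]
2. After x ≤ 19: [(14,1) (16,1) (18,2) (16,11) (14,41/3)]
3. After y ≥ 12: [(14,12) (61/4,12) (14,41/3)]
4. After y ≤ 18: [(14,12) (61/4,12) (14,41/3)]
5. Canonical ring: [(14,12) (61/4,12) (14,41/3)]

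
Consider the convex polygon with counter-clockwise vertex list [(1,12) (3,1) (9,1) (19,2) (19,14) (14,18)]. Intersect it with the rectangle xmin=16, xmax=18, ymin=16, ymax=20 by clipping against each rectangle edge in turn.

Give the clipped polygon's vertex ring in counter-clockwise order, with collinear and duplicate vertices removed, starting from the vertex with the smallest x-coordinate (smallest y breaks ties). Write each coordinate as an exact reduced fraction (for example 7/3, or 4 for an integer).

1. After x ≥ 16: [(16,17/10) (19,2) (19,14) (16,82/5)]
2. After x ≤ 18: [(16,17/10) (18,19/10) (18,74/5) (16,82/5)]
3. After y ≥ 16: [(16,16) (33/2,16) (16,82/5)]
4. After y ≤ 20: [(16,16) (33/2,16) (16,82/5)]
5. Canonical ring: [(16,16) (33/2,16) (16,82/5)]

Clipped polygon: [(16,16) (33/2,16) (16,82/5)]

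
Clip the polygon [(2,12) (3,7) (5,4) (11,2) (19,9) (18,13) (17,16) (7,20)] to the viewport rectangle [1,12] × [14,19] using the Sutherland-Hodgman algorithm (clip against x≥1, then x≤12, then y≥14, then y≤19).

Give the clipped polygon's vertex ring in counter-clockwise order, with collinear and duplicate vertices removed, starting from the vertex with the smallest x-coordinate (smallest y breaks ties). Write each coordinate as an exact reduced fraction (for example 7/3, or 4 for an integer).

1. After x ≥ 1: [(2,12) (3,7) (5,4) (11,2) (19,9) (18,13) (17,16) (7,20)]
2. After x ≤ 12: [(2,12) (3,7) (5,4) (11,2) (12,23/8) (12,18) (7,20)]
3. After y ≥ 14: [(13/4,14) (12,14) (12,18) (7,20)]
4. After y ≤ 19: [(51/8,19) (13/4,14) (12,14) (12,18) (19/2,19)]
5. Canonical ring: [(13/4,14) (12,14) (12,18) (19/2,19) (51/8,19)]

Clipped polygon: [(13/4,14) (12,14) (12,18) (19/2,19) (51/8,19)]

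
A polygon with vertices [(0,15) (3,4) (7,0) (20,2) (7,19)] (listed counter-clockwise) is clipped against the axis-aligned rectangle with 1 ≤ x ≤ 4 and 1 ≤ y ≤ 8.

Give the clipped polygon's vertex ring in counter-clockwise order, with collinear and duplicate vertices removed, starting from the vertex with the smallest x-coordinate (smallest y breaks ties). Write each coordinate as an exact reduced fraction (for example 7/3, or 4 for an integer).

Clipped polygon: [(21/11,8) (3,4) (4,3) (4,8)]

1. After x ≥ 1: [(1,109/7) (1,34/3) (3,4) (7,0) (20,2) (7,19)]
2. After x ≤ 4: [(4,121/7) (1,109/7) (1,34/3) (3,4) (4,3)]
3. After y ≥ 1: [(4,121/7) (1,109/7) (1,34/3) (3,4) (4,3)]
4. After y ≤ 8: [(4,8) (21/11,8) (3,4) (4,3)]
5. Canonical ring: [(21/11,8) (3,4) (4,3) (4,8)]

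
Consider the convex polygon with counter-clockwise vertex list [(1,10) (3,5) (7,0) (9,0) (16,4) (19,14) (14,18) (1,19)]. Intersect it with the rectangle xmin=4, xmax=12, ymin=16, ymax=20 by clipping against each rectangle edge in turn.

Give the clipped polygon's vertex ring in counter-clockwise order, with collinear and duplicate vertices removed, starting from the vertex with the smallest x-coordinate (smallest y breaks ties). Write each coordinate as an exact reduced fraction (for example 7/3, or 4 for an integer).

1. After x ≥ 4: [(4,15/4) (7,0) (9,0) (16,4) (19,14) (14,18) (4,244/13)]
2. After x ≤ 12: [(4,15/4) (7,0) (9,0) (12,12/7) (12,236/13) (4,244/13)]
3. After y ≥ 16: [(4,16) (12,16) (12,236/13) (4,244/13)]
4. After y ≤ 20: [(4,16) (12,16) (12,236/13) (4,244/13)]
5. Canonical ring: [(4,16) (12,16) (12,236/13) (4,244/13)]

Clipped polygon: [(4,16) (12,16) (12,236/13) (4,244/13)]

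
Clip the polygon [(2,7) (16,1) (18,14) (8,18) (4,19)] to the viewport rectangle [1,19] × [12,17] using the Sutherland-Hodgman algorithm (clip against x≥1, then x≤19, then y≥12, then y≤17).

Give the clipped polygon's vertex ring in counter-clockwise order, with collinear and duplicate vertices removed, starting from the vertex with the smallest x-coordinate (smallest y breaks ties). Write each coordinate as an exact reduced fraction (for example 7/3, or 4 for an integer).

1. After x ≥ 1: [(2,7) (16,1) (18,14) (8,18) (4,19)]
2. After x ≤ 19: [(2,7) (16,1) (18,14) (8,18) (4,19)]
3. After y ≥ 12: [(17/6,12) (230/13,12) (18,14) (8,18) (4,19)]
4. After y ≤ 17: [(11/3,17) (17/6,12) (230/13,12) (18,14) (21/2,17)]
5. Canonical ring: [(17/6,12) (230/13,12) (18,14) (21/2,17) (11/3,17)]

Clipped polygon: [(17/6,12) (230/13,12) (18,14) (21/2,17) (11/3,17)]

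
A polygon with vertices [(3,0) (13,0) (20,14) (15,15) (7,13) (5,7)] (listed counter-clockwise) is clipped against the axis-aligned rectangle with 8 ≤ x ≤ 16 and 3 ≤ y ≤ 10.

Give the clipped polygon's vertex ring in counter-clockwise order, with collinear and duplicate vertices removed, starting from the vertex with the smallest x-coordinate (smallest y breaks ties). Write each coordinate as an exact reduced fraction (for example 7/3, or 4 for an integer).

Clipped polygon: [(8,3) (29/2,3) (16,6) (16,10) (8,10)]

1. After x ≥ 8: [(8,0) (13,0) (20,14) (15,15) (8,53/4)]
2. After x ≤ 16: [(8,0) (13,0) (16,6) (16,74/5) (15,15) (8,53/4)]
3. After y ≥ 3: [(8,3) (29/2,3) (16,6) (16,74/5) (15,15) (8,53/4)]
4. After y ≤ 10: [(8,10) (8,3) (29/2,3) (16,6) (16,10)]
5. Canonical ring: [(8,3) (29/2,3) (16,6) (16,10) (8,10)]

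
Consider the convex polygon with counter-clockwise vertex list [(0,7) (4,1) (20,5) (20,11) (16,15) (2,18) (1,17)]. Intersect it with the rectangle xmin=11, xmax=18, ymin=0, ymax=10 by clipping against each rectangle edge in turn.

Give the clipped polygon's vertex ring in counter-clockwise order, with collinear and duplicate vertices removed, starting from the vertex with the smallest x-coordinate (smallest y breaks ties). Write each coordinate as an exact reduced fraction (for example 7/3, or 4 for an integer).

Clipped polygon: [(11,11/4) (18,9/2) (18,10) (11,10)]

1. After x ≥ 11: [(11,11/4) (20,5) (20,11) (16,15) (11,225/14)]
2. After x ≤ 18: [(11,11/4) (18,9/2) (18,13) (16,15) (11,225/14)]
3. After y ≥ 0: [(11,11/4) (18,9/2) (18,13) (16,15) (11,225/14)]
4. After y ≤ 10: [(11,10) (11,11/4) (18,9/2) (18,10)]
5. Canonical ring: [(11,11/4) (18,9/2) (18,10) (11,10)]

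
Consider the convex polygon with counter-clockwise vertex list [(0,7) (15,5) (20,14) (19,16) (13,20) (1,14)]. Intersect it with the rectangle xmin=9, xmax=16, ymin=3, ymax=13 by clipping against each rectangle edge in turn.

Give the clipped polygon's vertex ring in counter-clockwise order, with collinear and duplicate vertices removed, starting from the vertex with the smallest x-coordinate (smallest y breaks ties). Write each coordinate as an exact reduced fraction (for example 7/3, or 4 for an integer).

1. After x ≥ 9: [(9,29/5) (15,5) (20,14) (19,16) (13,20) (9,18)]
2. After x ≤ 16: [(9,29/5) (15,5) (16,34/5) (16,18) (13,20) (9,18)]
3. After y ≥ 3: [(9,29/5) (15,5) (16,34/5) (16,18) (13,20) (9,18)]
4. After y ≤ 13: [(9,13) (9,29/5) (15,5) (16,34/5) (16,13)]
5. Canonical ring: [(9,29/5) (15,5) (16,34/5) (16,13) (9,13)]

Clipped polygon: [(9,29/5) (15,5) (16,34/5) (16,13) (9,13)]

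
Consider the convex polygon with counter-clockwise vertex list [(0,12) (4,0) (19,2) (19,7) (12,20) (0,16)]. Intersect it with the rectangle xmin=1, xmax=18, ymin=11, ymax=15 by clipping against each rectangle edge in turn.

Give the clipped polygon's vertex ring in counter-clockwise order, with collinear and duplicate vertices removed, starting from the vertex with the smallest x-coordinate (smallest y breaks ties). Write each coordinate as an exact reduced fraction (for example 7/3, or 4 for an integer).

1. After x ≥ 1: [(1,9) (4,0) (19,2) (19,7) (12,20) (1,49/3)]
2. After x ≤ 18: [(1,9) (4,0) (18,28/15) (18,62/7) (12,20) (1,49/3)]
3. After y ≥ 11: [(1,11) (219/13,11) (12,20) (1,49/3)]
4. After y ≤ 15: [(1,15) (1,11) (219/13,11) (191/13,15)]
5. Canonical ring: [(1,11) (219/13,11) (191/13,15) (1,15)]

Clipped polygon: [(1,11) (219/13,11) (191/13,15) (1,15)]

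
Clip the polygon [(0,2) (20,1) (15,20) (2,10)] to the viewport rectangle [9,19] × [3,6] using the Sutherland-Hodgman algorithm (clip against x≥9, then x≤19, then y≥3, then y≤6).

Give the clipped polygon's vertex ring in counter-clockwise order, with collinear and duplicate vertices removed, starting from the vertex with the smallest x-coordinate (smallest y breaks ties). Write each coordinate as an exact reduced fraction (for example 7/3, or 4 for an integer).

Clipped polygon: [(9,3) (19,3) (19,24/5) (355/19,6) (9,6)]

1. After x ≥ 9: [(9,31/20) (20,1) (15,20) (9,200/13)]
2. After x ≤ 19: [(9,31/20) (19,21/20) (19,24/5) (15,20) (9,200/13)]
3. After y ≥ 3: [(9,3) (19,3) (19,24/5) (15,20) (9,200/13)]
4. After y ≤ 6: [(9,6) (9,3) (19,3) (19,24/5) (355/19,6)]
5. Canonical ring: [(9,3) (19,3) (19,24/5) (355/19,6) (9,6)]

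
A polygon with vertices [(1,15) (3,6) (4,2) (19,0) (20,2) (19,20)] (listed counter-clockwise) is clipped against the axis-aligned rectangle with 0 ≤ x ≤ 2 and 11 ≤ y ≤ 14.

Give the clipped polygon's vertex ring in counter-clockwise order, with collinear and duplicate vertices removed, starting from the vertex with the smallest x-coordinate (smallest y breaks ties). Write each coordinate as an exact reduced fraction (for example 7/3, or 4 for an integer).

1. After x ≥ 0: [(1,15) (3,6) (4,2) (19,0) (20,2) (19,20)]
2. After x ≤ 2: [(2,275/18) (1,15) (2,21/2)]
3. After y ≥ 11: [(2,11) (2,275/18) (1,15) (17/9,11)]
4. After y ≤ 14: [(2,11) (2,14) (11/9,14) (17/9,11)]
5. Canonical ring: [(11/9,14) (17/9,11) (2,11) (2,14)]

Clipped polygon: [(11/9,14) (17/9,11) (2,11) (2,14)]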